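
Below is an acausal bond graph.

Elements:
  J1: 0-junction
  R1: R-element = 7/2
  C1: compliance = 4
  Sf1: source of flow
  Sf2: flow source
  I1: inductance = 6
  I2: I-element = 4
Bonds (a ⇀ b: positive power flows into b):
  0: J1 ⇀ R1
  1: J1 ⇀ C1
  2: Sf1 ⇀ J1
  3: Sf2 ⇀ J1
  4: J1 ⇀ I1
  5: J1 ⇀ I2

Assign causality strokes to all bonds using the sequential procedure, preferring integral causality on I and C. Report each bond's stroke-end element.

bond 0 stroke at R1
bond 1 stroke at J1
bond 2 stroke at Sf1
bond 3 stroke at Sf2
bond 4 stroke at I1
bond 5 stroke at I2

β2 →Sf1  (Sf1 fixes flow; stroke at Sf1)
β3 →Sf2  (source Sf2 imposes f)
β1 →J1  (C1: C, integral causality)
β0 →R1  (common-e at J1 fixed by 1)
β4 →I1  (0-jn J1 has e-setter on 1)
β5 →I2  (0-jn J1 has e-setter on 1)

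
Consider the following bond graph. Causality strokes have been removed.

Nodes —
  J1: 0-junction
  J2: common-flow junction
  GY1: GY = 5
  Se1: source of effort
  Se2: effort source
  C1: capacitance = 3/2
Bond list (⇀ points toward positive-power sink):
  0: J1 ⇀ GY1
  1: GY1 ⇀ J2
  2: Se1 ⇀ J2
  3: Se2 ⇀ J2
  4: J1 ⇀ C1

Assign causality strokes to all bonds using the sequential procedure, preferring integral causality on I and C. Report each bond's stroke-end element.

b2 stroke→J2  (Se1 fixes effort; stroke away)
b3 stroke→J2  (Se2: effort source, stroke at far end)
b1 stroke→GY1  (only one flow-in slot at J2)
b0 stroke→GY1  (GY1: gyrator matches bond 1)
b4 stroke→J1  (J1: last free bond brings effort in)

#0 stroke at GY1
#1 stroke at GY1
#2 stroke at J2
#3 stroke at J2
#4 stroke at J1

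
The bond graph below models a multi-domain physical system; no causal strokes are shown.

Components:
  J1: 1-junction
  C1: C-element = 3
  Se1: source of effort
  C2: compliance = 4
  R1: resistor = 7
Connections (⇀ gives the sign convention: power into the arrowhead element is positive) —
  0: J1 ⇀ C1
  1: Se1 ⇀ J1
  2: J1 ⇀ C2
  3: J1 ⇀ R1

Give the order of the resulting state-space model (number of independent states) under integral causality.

2  (C1, C2 all integral)

#1 stroke→J1  (source Se1 imposes e)
#0 stroke→J1  (C1: C, integral causality)
#2 stroke→J1  (prefer integral on C2)
#3 stroke→R1  (J1: last free bond brings flow in)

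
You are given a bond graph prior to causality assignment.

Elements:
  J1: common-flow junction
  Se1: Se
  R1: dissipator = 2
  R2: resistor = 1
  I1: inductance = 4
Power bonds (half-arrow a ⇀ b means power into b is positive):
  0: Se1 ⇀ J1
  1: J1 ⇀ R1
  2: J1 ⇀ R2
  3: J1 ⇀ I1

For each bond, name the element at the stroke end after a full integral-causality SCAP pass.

b0 stroke→J1  (source Se1 imposes e)
b3 stroke→I1  (I1 integral (f out))
b1 stroke→J1  (J1: bond 3 brought flow, rest push out)
b2 stroke→J1  (1-jn J1 has f-setter on 3)

bond 0 stroke at J1
bond 1 stroke at J1
bond 2 stroke at J1
bond 3 stroke at I1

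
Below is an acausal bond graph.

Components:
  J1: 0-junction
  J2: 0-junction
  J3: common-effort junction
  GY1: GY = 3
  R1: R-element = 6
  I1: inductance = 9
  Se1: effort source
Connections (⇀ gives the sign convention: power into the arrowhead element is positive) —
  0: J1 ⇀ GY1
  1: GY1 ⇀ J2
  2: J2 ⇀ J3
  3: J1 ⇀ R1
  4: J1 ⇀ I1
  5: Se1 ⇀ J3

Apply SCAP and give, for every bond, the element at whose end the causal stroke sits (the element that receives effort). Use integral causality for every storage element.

β5 stroke at J3  (Se1 (Se) sets effort on bond)
β2 stroke at J2  (0-jn J3 has e-setter on 5)
β1 stroke at GY1  (J2: bond 2 brought effort, rest push out)
β0 stroke at GY1  (GY GY1: same side as bond 1)
β4 stroke at I1  (I1 integral (f out))
β3 stroke at J1  (closing 0-jn rule on J1)

bond 0 →GY1
bond 1 →GY1
bond 2 →J2
bond 3 →J1
bond 4 →I1
bond 5 →J3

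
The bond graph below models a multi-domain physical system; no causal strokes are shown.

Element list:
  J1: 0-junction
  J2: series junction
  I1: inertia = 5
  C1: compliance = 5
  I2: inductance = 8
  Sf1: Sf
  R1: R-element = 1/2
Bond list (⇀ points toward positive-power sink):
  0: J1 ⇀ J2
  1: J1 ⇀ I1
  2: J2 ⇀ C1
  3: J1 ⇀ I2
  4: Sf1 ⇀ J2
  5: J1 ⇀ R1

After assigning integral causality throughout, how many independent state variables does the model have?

β4 →Sf1  (Sf1 fixes flow; stroke at Sf1)
β0 →J2  (J2 flow already set via bond 4)
β2 →J2  (1-jn J2 has f-setter on 4)
β1 →I1  (I1 outputs flow p/I1)
β3 →I2  (I2: I, integral causality)
β5 →J1  (closing 0-jn rule on J1)

3  (C1, I1, I2 all integral)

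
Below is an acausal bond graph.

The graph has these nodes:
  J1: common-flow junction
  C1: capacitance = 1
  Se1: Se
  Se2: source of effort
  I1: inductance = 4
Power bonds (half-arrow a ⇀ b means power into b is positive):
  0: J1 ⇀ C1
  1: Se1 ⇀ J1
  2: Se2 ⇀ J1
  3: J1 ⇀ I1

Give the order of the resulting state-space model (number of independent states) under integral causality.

β1 stroke at J1  (source Se1 imposes e)
β2 stroke at J1  (Se2: effort source, stroke at far end)
β0 stroke at J1  (C1: C, integral causality)
β3 stroke at I1  (J1 needs exactly one f-in)

2  (C1, I1 all integral)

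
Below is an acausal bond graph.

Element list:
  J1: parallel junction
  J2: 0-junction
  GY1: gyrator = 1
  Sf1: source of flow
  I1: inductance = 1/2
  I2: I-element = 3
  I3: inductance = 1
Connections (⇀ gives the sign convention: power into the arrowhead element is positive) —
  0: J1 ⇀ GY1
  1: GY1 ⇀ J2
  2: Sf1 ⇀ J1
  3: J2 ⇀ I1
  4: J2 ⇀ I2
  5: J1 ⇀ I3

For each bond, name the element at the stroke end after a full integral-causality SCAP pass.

bond 2 stroke at Sf1  (Sf1 (Sf) sets flow on bond)
bond 3 stroke at I1  (prefer integral on I1)
bond 4 stroke at I2  (prefer integral on I2)
bond 1 stroke at J2  (only one effort-in slot at J2)
bond 0 stroke at J1  (GY1: gyrator matches bond 1)
bond 5 stroke at I3  (0-jn J1 has e-setter on 0)

β0 →J1
β1 →J2
β2 →Sf1
β3 →I1
β4 →I2
β5 →I3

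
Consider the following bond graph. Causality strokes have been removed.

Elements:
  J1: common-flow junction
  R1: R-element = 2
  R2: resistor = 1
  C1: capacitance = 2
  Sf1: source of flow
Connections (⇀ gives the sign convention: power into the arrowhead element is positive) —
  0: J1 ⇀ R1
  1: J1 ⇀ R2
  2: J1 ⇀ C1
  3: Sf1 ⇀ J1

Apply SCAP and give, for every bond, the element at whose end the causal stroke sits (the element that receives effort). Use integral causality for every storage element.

#3 stroke→Sf1  (Sf1: flow source, stroke at near end)
#0 stroke→J1  (common-f at J1 fixed by 3)
#1 stroke→J1  (J1: bond 3 brought flow, rest push out)
#2 stroke→J1  (J1 flow already set via bond 3)

#0 →J1
#1 →J1
#2 →J1
#3 →Sf1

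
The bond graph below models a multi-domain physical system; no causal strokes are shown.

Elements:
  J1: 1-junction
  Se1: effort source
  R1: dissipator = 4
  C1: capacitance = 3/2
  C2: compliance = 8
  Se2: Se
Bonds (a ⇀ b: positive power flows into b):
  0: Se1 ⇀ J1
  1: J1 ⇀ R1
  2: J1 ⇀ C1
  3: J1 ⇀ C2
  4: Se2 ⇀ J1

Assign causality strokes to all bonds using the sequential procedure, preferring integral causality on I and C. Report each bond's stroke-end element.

#0 →J1  (Se1 fixes effort; stroke away)
#4 →J1  (source Se2 imposes e)
#2 →J1  (C1 integral (e out))
#3 →J1  (C2 outputs effort q/C2)
#1 →R1  (J1 needs exactly one f-in)

bond 0 stroke at J1
bond 1 stroke at R1
bond 2 stroke at J1
bond 3 stroke at J1
bond 4 stroke at J1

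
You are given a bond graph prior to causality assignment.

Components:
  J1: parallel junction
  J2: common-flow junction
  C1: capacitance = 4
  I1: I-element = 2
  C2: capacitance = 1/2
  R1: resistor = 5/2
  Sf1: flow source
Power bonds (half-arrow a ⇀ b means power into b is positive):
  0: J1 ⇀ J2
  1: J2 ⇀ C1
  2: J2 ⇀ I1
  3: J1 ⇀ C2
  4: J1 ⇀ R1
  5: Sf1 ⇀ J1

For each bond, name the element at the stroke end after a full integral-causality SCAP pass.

bond 5 →Sf1  (Sf1: flow source, stroke at near end)
bond 1 →J2  (C1 outputs effort q/C1)
bond 2 →I1  (I1 outputs flow p/I1)
bond 0 →J2  (common-f at J2 fixed by 2)
bond 3 →J1  (C2: C, integral causality)
bond 4 →R1  (common-e at J1 fixed by 3)

#0 |J2
#1 |J2
#2 |I1
#3 |J1
#4 |R1
#5 |Sf1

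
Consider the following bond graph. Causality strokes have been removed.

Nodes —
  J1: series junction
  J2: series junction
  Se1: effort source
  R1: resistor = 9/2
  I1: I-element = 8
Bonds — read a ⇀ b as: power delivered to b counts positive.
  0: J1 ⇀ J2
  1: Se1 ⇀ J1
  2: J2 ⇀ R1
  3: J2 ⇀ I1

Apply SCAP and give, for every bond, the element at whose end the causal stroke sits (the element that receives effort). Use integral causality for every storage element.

#1 stroke at J1  (source Se1 imposes e)
#0 stroke at J2  (J1 needs exactly one f-in)
#3 stroke at I1  (I1: I, integral causality)
#2 stroke at J2  (common-f at J2 fixed by 3)

bond 0 →J2
bond 1 →J1
bond 2 →J2
bond 3 →I1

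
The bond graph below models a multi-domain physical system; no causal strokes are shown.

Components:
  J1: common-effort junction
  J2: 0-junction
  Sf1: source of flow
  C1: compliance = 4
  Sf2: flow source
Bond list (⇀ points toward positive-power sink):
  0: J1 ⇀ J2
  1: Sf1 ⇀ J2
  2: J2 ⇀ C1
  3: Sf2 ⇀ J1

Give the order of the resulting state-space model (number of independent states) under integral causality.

1  (C1 all integral)

#1 stroke at Sf1  (source Sf1 imposes f)
#3 stroke at Sf2  (Sf2: flow source, stroke at near end)
#0 stroke at J1  (J1 needs exactly one e-in)
#2 stroke at J2  (only one effort-in slot at J2)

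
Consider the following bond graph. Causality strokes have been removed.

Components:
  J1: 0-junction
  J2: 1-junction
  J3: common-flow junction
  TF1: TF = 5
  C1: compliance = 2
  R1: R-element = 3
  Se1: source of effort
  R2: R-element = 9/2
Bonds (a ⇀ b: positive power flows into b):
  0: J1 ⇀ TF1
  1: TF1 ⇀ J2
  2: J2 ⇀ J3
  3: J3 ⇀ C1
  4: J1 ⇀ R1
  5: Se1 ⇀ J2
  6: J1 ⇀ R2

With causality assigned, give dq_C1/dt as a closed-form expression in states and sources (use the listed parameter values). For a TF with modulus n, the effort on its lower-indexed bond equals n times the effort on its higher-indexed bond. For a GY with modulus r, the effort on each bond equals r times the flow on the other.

dq_C1/dt = 125*E_Se1/9 - 125*q_C1/18

bond 5 |J2  (source Se1 imposes e)
bond 3 |J3  (C1 outputs effort q/C1)
bond 2 |J2  (closing 1-jn rule on J3)
bond 1 |TF1  (J2 needs exactly one f-in)
bond 0 |J1  (TF1 one-in-one-out from 1)
bond 4 |R1  (J1 effort already set via bond 0)
bond 6 |R2  (common-e at J1 fixed by 0)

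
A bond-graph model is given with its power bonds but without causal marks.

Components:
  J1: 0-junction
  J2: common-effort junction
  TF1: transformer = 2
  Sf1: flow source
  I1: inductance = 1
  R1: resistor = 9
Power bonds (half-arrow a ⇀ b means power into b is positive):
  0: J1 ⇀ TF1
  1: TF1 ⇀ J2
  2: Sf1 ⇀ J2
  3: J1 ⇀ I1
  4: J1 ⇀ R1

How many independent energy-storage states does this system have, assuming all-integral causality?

bond 2 →Sf1  (Sf1 fixes flow; stroke at Sf1)
bond 1 →J2  (only one effort-in slot at J2)
bond 0 →TF1  (TF1: transformer flips bond 1)
bond 3 →I1  (I1 outputs flow p/I1)
bond 4 →J1  (only one effort-in slot at J1)

1  (I1 all integral)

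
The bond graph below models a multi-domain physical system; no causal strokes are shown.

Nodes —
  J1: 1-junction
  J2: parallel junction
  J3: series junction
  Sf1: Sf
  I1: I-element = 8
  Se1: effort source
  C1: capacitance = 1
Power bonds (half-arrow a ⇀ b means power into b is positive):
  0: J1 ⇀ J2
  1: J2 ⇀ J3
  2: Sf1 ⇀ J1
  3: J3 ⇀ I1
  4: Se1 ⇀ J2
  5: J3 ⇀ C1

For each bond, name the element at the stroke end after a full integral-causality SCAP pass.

bond 0 stroke at J1
bond 1 stroke at J3
bond 2 stroke at Sf1
bond 3 stroke at I1
bond 4 stroke at J2
bond 5 stroke at J3

bond 2 |Sf1  (source Sf1 imposes f)
bond 4 |J2  (Se1 fixes effort; stroke away)
bond 0 |J1  (common-f at J1 fixed by 2)
bond 1 |J3  (common-e at J2 fixed by 4)
bond 3 |I1  (I1 integral (f out))
bond 5 |J3  (J3 flow already set via bond 3)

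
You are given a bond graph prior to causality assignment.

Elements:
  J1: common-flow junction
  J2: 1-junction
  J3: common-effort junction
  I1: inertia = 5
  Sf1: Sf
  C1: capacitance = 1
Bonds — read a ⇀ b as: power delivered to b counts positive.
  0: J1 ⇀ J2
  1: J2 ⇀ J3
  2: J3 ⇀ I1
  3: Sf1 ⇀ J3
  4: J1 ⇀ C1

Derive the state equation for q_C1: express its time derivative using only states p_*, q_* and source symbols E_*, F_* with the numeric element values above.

#3 |Sf1  (Sf1 (Sf) sets flow on bond)
#2 |I1  (I1 integral (f out))
#1 |J3  (only one effort-in slot at J3)
#0 |J2  (1-jn J2 has f-setter on 1)
#4 |J1  (common-f at J1 fixed by 0)

dq_C1/dt = -F_Sf1 + p_I1/5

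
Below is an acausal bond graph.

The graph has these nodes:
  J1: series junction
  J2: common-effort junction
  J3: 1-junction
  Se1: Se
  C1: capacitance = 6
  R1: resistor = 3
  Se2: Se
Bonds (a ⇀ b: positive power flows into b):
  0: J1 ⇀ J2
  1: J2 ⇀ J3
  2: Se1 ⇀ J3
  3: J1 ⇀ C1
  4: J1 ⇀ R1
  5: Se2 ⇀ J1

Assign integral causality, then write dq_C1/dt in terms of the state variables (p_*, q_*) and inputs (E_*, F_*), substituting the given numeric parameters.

dq_C1/dt = E_Se1/3 + E_Se2/3 - q_C1/18

b2 stroke at J3  (Se1 (Se) sets effort on bond)
b5 stroke at J1  (Se2: effort source, stroke at far end)
b1 stroke at J2  (J3: last free bond brings flow in)
b0 stroke at J1  (J2 effort already set via bond 1)
b3 stroke at J1  (C1 integral (e out))
b4 stroke at R1  (J1: last free bond brings flow in)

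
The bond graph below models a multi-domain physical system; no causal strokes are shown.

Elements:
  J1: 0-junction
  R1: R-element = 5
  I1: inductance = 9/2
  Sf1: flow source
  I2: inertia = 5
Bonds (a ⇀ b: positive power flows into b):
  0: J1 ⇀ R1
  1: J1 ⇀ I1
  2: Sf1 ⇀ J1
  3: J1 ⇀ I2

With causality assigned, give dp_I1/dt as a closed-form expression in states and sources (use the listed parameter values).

dp_I1/dt = 5*F_Sf1 - 10*p_I1/9 - p_I2

b2 |Sf1  (Sf1 (Sf) sets flow on bond)
b1 |I1  (I1 outputs flow p/I1)
b3 |I2  (I2: I, integral causality)
b0 |J1  (J1 needs exactly one e-in)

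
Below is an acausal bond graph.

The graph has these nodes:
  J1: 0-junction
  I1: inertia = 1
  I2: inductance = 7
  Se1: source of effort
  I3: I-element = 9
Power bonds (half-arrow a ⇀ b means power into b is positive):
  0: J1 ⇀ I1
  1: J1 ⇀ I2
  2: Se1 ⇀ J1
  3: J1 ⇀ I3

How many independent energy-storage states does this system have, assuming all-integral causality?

3  (I1, I2, I3 all integral)

#2 →J1  (Se1 fixes effort; stroke away)
#0 →I1  (0-jn J1 has e-setter on 2)
#1 →I2  (common-e at J1 fixed by 2)
#3 →I3  (common-e at J1 fixed by 2)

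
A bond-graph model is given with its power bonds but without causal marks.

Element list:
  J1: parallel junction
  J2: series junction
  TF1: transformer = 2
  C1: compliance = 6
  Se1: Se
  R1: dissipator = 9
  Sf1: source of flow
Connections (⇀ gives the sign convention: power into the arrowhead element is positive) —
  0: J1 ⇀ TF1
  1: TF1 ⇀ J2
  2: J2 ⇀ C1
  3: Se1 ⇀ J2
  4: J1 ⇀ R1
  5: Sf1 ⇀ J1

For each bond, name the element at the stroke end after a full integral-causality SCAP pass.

b3 stroke→J2  (Se1 fixes effort; stroke away)
b5 stroke→Sf1  (Sf1 fixes flow; stroke at Sf1)
b2 stroke→J2  (C1 integral (e out))
b1 stroke→TF1  (only one flow-in slot at J2)
b0 stroke→J1  (TF TF1: opposite of bond 1)
b4 stroke→R1  (common-e at J1 fixed by 0)

β0 |J1
β1 |TF1
β2 |J2
β3 |J2
β4 |R1
β5 |Sf1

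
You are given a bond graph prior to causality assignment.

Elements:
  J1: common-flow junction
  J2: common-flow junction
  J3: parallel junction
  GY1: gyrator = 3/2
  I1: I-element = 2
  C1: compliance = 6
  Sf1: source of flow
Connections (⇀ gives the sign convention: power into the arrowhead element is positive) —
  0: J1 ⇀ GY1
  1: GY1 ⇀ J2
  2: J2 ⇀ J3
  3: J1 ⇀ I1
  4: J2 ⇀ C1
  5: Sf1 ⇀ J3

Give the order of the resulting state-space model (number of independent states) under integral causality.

#5 stroke at Sf1  (source Sf1 imposes f)
#2 stroke at J3  (closing 0-jn rule on J3)
#1 stroke at J2  (J2 flow already set via bond 2)
#4 stroke at J2  (1-jn J2 has f-setter on 2)
#0 stroke at J1  (through GY1, causality inverts; strokes same side of GY1)
#3 stroke at I1  (only one flow-in slot at J1)

2  (C1, I1 all integral)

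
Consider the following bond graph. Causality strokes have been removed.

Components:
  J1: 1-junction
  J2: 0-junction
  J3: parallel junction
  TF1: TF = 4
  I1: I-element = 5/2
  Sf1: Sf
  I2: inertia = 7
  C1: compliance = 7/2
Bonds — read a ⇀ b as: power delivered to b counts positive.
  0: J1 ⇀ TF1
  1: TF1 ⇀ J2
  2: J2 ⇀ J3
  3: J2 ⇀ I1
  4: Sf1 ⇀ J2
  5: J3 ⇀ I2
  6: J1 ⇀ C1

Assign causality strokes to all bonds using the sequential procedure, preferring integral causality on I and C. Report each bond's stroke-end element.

#0 stroke at TF1
#1 stroke at J2
#2 stroke at J3
#3 stroke at I1
#4 stroke at Sf1
#5 stroke at I2
#6 stroke at J1

bond 4 stroke at Sf1  (Sf1 fixes flow; stroke at Sf1)
bond 3 stroke at I1  (I1: I, integral causality)
bond 5 stroke at I2  (prefer integral on I2)
bond 2 stroke at J3  (J3 needs exactly one e-in)
bond 1 stroke at J2  (only one effort-in slot at J2)
bond 0 stroke at TF1  (through TF1, causality passes straight; one stroke at TF1)
bond 6 stroke at J1  (J1 flow already set via bond 0)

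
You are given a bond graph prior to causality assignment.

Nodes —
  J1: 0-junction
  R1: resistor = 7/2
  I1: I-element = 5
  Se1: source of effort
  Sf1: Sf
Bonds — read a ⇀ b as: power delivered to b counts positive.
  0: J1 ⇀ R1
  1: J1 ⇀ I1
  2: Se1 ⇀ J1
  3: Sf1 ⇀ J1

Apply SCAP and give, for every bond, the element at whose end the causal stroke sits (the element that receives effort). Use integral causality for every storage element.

β0 stroke at R1
β1 stroke at I1
β2 stroke at J1
β3 stroke at Sf1

β2 |J1  (Se1 fixes effort; stroke away)
β3 |Sf1  (source Sf1 imposes f)
β0 |R1  (common-e at J1 fixed by 2)
β1 |I1  (0-jn J1 has e-setter on 2)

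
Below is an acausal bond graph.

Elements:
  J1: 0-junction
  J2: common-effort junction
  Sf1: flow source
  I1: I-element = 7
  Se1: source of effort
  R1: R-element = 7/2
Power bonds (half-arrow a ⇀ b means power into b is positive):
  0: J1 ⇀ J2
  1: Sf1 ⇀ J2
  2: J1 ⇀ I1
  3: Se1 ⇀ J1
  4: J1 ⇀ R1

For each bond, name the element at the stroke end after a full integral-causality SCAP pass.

b1 stroke at Sf1  (Sf1 fixes flow; stroke at Sf1)
b3 stroke at J1  (Se1 fixes effort; stroke away)
b0 stroke at J2  (common-e at J1 fixed by 3)
b2 stroke at I1  (0-jn J1 has e-setter on 3)
b4 stroke at R1  (0-jn J1 has e-setter on 3)

bond 0 |J2
bond 1 |Sf1
bond 2 |I1
bond 3 |J1
bond 4 |R1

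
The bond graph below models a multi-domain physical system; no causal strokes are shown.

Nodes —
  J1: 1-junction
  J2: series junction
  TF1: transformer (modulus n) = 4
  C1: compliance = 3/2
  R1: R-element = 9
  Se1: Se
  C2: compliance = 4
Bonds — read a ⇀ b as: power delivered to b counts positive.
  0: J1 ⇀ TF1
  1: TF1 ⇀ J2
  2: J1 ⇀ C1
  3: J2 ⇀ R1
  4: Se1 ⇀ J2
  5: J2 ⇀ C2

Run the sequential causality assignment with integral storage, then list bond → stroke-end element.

#4 stroke at J2  (Se1 fixes effort; stroke away)
#2 stroke at J1  (C1 integral (e out))
#0 stroke at TF1  (J1 needs exactly one f-in)
#1 stroke at J2  (TF1: transformer flips bond 0)
#5 stroke at J2  (C2 outputs effort q/C2)
#3 stroke at R1  (J2: last free bond brings flow in)

β0 stroke at TF1
β1 stroke at J2
β2 stroke at J1
β3 stroke at R1
β4 stroke at J2
β5 stroke at J2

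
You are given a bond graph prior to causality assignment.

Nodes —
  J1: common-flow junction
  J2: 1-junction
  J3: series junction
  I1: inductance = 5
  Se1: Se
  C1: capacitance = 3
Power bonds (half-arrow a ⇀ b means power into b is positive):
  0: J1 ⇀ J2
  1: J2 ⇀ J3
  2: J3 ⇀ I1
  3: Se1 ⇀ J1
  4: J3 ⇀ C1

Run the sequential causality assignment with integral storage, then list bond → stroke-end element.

bond 0 stroke at J2
bond 1 stroke at J3
bond 2 stroke at I1
bond 3 stroke at J1
bond 4 stroke at J3

b3 →J1  (Se1: effort source, stroke at far end)
b0 →J2  (J1 needs exactly one f-in)
b1 →J3  (only one flow-in slot at J2)
b2 →I1  (prefer integral on I1)
b4 →J3  (J3 flow already set via bond 2)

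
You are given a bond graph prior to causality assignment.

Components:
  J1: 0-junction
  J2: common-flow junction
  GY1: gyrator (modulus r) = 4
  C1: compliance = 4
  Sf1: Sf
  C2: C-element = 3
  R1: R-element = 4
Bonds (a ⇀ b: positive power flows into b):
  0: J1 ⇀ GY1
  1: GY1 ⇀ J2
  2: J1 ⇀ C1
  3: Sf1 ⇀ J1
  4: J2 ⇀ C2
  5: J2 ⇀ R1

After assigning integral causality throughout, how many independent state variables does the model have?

2  (C1, C2 all integral)

bond 3 →Sf1  (Sf1 (Sf) sets flow on bond)
bond 2 →J1  (C1 outputs effort q/C1)
bond 0 →GY1  (common-e at J1 fixed by 2)
bond 1 →GY1  (GY GY1: same side as bond 0)
bond 4 →J2  (J2: bond 1 brought flow, rest push out)
bond 5 →J2  (1-jn J2 has f-setter on 1)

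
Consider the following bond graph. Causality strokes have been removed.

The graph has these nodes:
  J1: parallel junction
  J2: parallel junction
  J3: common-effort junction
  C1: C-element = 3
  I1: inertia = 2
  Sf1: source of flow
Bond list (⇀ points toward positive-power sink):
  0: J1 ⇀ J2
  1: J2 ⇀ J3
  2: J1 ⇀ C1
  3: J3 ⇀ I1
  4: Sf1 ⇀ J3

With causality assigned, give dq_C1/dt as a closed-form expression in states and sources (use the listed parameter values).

β4 stroke→Sf1  (source Sf1 imposes f)
β2 stroke→J1  (C1: C, integral causality)
β0 stroke→J2  (J1: bond 2 brought effort, rest push out)
β1 stroke→J3  (0-jn J2 has e-setter on 0)
β3 stroke→I1  (common-e at J3 fixed by 1)

dq_C1/dt = F_Sf1 - p_I1/2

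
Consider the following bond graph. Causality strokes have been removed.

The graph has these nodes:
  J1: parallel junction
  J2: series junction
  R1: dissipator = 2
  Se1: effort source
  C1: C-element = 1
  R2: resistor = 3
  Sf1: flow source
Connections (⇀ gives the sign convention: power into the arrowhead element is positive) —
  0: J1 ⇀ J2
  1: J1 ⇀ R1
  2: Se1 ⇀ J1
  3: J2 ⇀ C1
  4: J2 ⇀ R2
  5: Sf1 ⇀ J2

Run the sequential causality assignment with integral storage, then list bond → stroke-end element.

#0 |J2
#1 |R1
#2 |J1
#3 |J2
#4 |J2
#5 |Sf1

#2 stroke→J1  (Se1 (Se) sets effort on bond)
#5 stroke→Sf1  (Sf1 (Sf) sets flow on bond)
#0 stroke→J2  (J1 effort already set via bond 2)
#1 stroke→R1  (0-jn J1 has e-setter on 2)
#3 stroke→J2  (common-f at J2 fixed by 5)
#4 stroke→J2  (common-f at J2 fixed by 5)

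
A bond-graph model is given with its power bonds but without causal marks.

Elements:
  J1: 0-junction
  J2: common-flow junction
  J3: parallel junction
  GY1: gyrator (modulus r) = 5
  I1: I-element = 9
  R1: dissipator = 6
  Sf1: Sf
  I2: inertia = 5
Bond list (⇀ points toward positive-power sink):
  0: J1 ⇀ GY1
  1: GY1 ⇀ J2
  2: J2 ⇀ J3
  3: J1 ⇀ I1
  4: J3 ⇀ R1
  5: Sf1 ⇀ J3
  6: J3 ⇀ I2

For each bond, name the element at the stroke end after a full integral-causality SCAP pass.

b0 →J1
b1 →J2
b2 →J3
b3 →I1
b4 →R1
b5 →Sf1
b6 →I2

#5 stroke→Sf1  (Sf1 (Sf) sets flow on bond)
#3 stroke→I1  (I1: I, integral causality)
#0 stroke→J1  (J1: last free bond brings effort in)
#1 stroke→J2  (GY1: gyrator matches bond 0)
#2 stroke→J3  (only one flow-in slot at J2)
#4 stroke→R1  (J3: bond 2 brought effort, rest push out)
#6 stroke→I2  (J3: bond 2 brought effort, rest push out)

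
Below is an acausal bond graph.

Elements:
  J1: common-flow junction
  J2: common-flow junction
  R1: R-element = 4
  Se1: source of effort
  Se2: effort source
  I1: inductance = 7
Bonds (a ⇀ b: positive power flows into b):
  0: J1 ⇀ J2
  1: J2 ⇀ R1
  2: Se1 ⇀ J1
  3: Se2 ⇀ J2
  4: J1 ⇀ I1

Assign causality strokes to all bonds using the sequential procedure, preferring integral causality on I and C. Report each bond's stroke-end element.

b2 →J1  (source Se1 imposes e)
b3 →J2  (Se2 (Se) sets effort on bond)
b4 →I1  (I1 integral (f out))
b0 →J1  (J1 flow already set via bond 4)
b1 →J2  (J2 flow already set via bond 0)

β0 →J1
β1 →J2
β2 →J1
β3 →J2
β4 →I1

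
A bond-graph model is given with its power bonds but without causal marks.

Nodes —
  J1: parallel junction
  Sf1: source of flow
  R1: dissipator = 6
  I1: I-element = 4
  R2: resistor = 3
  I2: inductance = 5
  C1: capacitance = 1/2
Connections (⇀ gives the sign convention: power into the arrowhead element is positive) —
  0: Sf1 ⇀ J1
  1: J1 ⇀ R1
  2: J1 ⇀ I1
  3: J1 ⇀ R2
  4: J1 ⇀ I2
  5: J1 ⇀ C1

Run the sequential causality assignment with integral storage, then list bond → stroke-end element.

bond 0 stroke at Sf1
bond 1 stroke at R1
bond 2 stroke at I1
bond 3 stroke at R2
bond 4 stroke at I2
bond 5 stroke at J1

β0 stroke at Sf1  (Sf1: flow source, stroke at near end)
β2 stroke at I1  (prefer integral on I1)
β4 stroke at I2  (prefer integral on I2)
β5 stroke at J1  (C1 outputs effort q/C1)
β1 stroke at R1  (J1 effort already set via bond 5)
β3 stroke at R2  (0-jn J1 has e-setter on 5)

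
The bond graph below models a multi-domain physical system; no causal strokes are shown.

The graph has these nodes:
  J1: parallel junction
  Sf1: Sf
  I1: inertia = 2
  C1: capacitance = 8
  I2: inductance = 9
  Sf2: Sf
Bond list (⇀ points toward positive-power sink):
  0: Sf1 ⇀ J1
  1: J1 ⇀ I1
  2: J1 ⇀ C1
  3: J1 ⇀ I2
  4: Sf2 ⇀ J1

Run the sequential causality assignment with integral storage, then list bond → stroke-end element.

β0 stroke at Sf1
β1 stroke at I1
β2 stroke at J1
β3 stroke at I2
β4 stroke at Sf2

β0 stroke at Sf1  (Sf1: flow source, stroke at near end)
β4 stroke at Sf2  (source Sf2 imposes f)
β1 stroke at I1  (I1: I, integral causality)
β2 stroke at J1  (C1: C, integral causality)
β3 stroke at I2  (J1: bond 2 brought effort, rest push out)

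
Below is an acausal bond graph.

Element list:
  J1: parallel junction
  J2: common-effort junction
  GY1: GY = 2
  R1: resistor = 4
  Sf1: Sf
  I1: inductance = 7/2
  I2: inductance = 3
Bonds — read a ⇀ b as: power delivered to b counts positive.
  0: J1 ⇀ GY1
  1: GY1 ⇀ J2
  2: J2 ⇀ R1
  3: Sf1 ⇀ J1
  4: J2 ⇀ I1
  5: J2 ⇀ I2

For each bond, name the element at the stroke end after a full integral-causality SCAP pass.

β0 stroke→J1
β1 stroke→J2
β2 stroke→R1
β3 stroke→Sf1
β4 stroke→I1
β5 stroke→I2

bond 3 stroke→Sf1  (Sf1 fixes flow; stroke at Sf1)
bond 0 stroke→J1  (J1: last free bond brings effort in)
bond 1 stroke→J2  (GY1 both-in/both-out from 0)
bond 2 stroke→R1  (J2: bond 1 brought effort, rest push out)
bond 4 stroke→I1  (0-jn J2 has e-setter on 1)
bond 5 stroke→I2  (J2: bond 1 brought effort, rest push out)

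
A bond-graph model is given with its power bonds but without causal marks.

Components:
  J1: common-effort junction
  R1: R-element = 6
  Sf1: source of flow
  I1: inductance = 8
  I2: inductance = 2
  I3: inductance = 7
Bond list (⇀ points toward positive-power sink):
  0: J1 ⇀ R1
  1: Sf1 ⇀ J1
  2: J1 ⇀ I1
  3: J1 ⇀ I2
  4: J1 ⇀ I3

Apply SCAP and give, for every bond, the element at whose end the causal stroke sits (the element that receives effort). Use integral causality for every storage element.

#1 |Sf1  (Sf1: flow source, stroke at near end)
#2 |I1  (I1 outputs flow p/I1)
#3 |I2  (I2 integral (f out))
#4 |I3  (I3 integral (f out))
#0 |J1  (closing 0-jn rule on J1)

bond 0 stroke→J1
bond 1 stroke→Sf1
bond 2 stroke→I1
bond 3 stroke→I2
bond 4 stroke→I3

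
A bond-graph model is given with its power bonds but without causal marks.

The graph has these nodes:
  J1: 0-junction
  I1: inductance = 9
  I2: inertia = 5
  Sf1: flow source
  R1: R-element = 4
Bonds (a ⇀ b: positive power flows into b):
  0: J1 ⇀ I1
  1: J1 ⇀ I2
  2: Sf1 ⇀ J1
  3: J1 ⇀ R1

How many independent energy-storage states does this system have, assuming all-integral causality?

bond 2 |Sf1  (Sf1: flow source, stroke at near end)
bond 0 |I1  (I1 outputs flow p/I1)
bond 1 |I2  (I2 integral (f out))
bond 3 |J1  (closing 0-jn rule on J1)

2  (I1, I2 all integral)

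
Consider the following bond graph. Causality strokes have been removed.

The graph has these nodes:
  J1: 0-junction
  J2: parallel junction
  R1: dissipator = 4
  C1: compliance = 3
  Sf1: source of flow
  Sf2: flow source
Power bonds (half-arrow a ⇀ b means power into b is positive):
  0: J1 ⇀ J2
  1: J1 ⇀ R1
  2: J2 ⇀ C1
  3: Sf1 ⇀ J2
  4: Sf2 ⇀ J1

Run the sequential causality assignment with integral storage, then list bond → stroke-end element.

b3 stroke→Sf1  (source Sf1 imposes f)
b4 stroke→Sf2  (source Sf2 imposes f)
b2 stroke→J2  (C1 integral (e out))
b0 stroke→J1  (J2 effort already set via bond 2)
b1 stroke→R1  (J1: bond 0 brought effort, rest push out)

b0 →J1
b1 →R1
b2 →J2
b3 →Sf1
b4 →Sf2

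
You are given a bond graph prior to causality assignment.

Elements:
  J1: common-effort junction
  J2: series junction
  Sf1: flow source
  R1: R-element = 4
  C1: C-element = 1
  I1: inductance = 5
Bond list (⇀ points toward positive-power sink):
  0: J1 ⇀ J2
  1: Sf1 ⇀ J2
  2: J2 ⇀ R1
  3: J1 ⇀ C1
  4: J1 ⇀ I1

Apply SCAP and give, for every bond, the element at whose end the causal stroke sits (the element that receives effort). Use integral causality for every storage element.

#1 |Sf1  (Sf1 (Sf) sets flow on bond)
#0 |J2  (common-f at J2 fixed by 1)
#2 |J2  (J2: bond 1 brought flow, rest push out)
#3 |J1  (C1 integral (e out))
#4 |I1  (J1 effort already set via bond 3)

#0 →J2
#1 →Sf1
#2 →J2
#3 →J1
#4 →I1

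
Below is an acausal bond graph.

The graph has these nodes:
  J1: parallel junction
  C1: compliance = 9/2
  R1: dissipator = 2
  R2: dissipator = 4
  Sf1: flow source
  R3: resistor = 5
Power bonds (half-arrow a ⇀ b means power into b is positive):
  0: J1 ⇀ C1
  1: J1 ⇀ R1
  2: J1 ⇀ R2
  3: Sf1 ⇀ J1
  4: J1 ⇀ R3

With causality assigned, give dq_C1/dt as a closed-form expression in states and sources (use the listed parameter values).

dq_C1/dt = F_Sf1 - 19*q_C1/90

#3 →Sf1  (Sf1 fixes flow; stroke at Sf1)
#0 →J1  (C1 outputs effort q/C1)
#1 →R1  (common-e at J1 fixed by 0)
#2 →R2  (J1: bond 0 brought effort, rest push out)
#4 →R3  (0-jn J1 has e-setter on 0)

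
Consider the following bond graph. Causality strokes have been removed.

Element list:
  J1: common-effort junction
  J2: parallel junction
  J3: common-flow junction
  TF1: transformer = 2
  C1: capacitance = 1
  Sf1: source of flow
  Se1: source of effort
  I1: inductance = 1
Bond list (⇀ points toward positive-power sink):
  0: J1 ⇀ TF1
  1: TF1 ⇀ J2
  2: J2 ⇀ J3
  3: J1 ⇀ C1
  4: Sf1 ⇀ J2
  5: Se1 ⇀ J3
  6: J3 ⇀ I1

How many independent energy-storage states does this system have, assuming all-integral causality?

2  (C1, I1 all integral)

b4 stroke at Sf1  (Sf1: flow source, stroke at near end)
b5 stroke at J3  (source Se1 imposes e)
b3 stroke at J1  (C1: C, integral causality)
b0 stroke at TF1  (common-e at J1 fixed by 3)
b1 stroke at J2  (TF TF1: opposite of bond 0)
b2 stroke at J3  (common-e at J2 fixed by 1)
b6 stroke at I1  (only one flow-in slot at J3)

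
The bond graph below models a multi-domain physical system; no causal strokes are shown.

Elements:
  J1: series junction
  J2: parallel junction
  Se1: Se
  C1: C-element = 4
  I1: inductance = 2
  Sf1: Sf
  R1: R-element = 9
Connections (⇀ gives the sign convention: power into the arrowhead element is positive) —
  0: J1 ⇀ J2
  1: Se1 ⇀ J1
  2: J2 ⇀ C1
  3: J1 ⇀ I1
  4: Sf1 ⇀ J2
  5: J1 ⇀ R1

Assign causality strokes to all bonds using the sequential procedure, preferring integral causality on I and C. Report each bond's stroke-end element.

#1 stroke→J1  (Se1 (Se) sets effort on bond)
#4 stroke→Sf1  (source Sf1 imposes f)
#2 stroke→J2  (prefer integral on C1)
#0 stroke→J1  (common-e at J2 fixed by 2)
#3 stroke→I1  (I1: I, integral causality)
#5 stroke→J1  (1-jn J1 has f-setter on 3)

bond 0 |J1
bond 1 |J1
bond 2 |J2
bond 3 |I1
bond 4 |Sf1
bond 5 |J1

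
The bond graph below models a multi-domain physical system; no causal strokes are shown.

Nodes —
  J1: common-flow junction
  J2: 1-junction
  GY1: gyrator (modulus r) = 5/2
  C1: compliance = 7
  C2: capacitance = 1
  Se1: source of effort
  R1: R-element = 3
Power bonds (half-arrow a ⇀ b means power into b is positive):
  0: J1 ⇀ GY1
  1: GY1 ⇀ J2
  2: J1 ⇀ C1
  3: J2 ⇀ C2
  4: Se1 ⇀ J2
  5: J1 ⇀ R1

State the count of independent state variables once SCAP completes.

2  (C1, C2 all integral)

bond 4 |J2  (Se1: effort source, stroke at far end)
bond 2 |J1  (C1: C, integral causality)
bond 3 |J2  (prefer integral on C2)
bond 1 |GY1  (J2 needs exactly one f-in)
bond 0 |GY1  (GY1 both-in/both-out from 1)
bond 5 |J1  (J1 flow already set via bond 0)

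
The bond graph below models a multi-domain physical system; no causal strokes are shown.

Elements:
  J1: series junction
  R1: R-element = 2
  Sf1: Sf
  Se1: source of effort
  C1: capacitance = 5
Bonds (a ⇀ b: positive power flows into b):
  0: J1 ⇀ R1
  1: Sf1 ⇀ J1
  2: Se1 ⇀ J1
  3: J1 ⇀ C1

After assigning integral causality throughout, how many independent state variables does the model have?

1  (C1 all integral)

β1 →Sf1  (Sf1: flow source, stroke at near end)
β2 →J1  (Se1 fixes effort; stroke away)
β0 →J1  (common-f at J1 fixed by 1)
β3 →J1  (J1: bond 1 brought flow, rest push out)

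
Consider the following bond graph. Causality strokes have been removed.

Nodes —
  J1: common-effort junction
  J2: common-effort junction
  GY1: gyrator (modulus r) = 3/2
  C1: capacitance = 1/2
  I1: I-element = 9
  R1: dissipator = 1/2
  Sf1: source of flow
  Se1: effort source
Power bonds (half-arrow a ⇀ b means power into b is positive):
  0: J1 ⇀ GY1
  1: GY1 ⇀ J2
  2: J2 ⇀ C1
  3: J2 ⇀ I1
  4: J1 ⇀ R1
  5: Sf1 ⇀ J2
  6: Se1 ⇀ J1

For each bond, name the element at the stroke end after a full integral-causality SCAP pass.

bond 5 |Sf1  (Sf1 (Sf) sets flow on bond)
bond 6 |J1  (source Se1 imposes e)
bond 0 |GY1  (0-jn J1 has e-setter on 6)
bond 4 |R1  (common-e at J1 fixed by 6)
bond 1 |GY1  (GY GY1: same side as bond 0)
bond 2 |J2  (C1: C, integral causality)
bond 3 |I1  (J2 effort already set via bond 2)

#0 →GY1
#1 →GY1
#2 →J2
#3 →I1
#4 →R1
#5 →Sf1
#6 →J1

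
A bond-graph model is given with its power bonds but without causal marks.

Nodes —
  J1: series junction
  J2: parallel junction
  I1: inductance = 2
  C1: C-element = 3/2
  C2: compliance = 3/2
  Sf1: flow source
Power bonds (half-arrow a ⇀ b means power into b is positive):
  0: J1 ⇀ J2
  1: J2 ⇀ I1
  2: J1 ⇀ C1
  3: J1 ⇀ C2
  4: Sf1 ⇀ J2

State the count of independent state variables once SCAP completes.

bond 4 →Sf1  (Sf1 fixes flow; stroke at Sf1)
bond 1 →I1  (I1 outputs flow p/I1)
bond 0 →J2  (only one effort-in slot at J2)
bond 2 →J1  (1-jn J1 has f-setter on 0)
bond 3 →J1  (J1 flow already set via bond 0)

3  (C1, C2, I1 all integral)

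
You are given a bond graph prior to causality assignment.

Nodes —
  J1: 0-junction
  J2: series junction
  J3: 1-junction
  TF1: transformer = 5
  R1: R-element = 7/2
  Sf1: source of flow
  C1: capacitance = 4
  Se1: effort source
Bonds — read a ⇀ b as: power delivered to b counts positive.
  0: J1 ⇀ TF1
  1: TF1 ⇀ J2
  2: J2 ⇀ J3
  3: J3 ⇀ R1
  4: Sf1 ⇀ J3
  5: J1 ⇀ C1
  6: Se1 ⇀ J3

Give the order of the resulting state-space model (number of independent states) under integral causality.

b4 stroke→Sf1  (Sf1 fixes flow; stroke at Sf1)
b6 stroke→J3  (source Se1 imposes e)
b2 stroke→J3  (common-f at J3 fixed by 4)
b3 stroke→J3  (1-jn J3 has f-setter on 4)
b1 stroke→J2  (J2 flow already set via bond 2)
b0 stroke→TF1  (TF TF1: opposite of bond 1)
b5 stroke→J1  (only one effort-in slot at J1)

1  (C1 all integral)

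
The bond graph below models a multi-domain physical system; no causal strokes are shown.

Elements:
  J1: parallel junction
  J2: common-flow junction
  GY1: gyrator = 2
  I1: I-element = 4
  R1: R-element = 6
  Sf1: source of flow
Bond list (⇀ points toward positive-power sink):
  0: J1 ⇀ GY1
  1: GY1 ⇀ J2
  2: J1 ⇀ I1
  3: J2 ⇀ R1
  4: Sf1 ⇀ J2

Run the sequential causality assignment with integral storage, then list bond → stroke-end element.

#0 stroke at J1
#1 stroke at J2
#2 stroke at I1
#3 stroke at J2
#4 stroke at Sf1

bond 4 stroke at Sf1  (Sf1: flow source, stroke at near end)
bond 1 stroke at J2  (J2: bond 4 brought flow, rest push out)
bond 3 stroke at J2  (J2 flow already set via bond 4)
bond 0 stroke at J1  (GY1: gyrator matches bond 1)
bond 2 stroke at I1  (0-jn J1 has e-setter on 0)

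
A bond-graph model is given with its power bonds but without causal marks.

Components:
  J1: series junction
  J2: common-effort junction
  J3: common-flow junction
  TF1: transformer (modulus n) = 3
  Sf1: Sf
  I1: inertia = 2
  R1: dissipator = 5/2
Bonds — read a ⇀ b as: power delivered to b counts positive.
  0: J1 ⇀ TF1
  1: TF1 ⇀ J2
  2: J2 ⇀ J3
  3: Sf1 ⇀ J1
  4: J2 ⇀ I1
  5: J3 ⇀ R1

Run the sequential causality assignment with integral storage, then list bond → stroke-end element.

#0 stroke→J1
#1 stroke→TF1
#2 stroke→J2
#3 stroke→Sf1
#4 stroke→I1
#5 stroke→J3

β3 stroke at Sf1  (Sf1 (Sf) sets flow on bond)
β0 stroke at J1  (J1 flow already set via bond 3)
β1 stroke at TF1  (TF TF1: opposite of bond 0)
β4 stroke at I1  (I1 integral (f out))
β2 stroke at J2  (only one effort-in slot at J2)
β5 stroke at J3  (1-jn J3 has f-setter on 2)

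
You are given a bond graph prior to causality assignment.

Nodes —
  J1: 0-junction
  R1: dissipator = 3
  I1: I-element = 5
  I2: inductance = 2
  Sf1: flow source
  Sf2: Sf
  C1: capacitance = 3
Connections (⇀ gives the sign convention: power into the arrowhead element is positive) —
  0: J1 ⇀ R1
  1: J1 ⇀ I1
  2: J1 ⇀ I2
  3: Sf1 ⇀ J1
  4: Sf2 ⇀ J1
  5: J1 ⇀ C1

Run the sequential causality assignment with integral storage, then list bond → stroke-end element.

β3 |Sf1  (Sf1 fixes flow; stroke at Sf1)
β4 |Sf2  (Sf2 fixes flow; stroke at Sf2)
β1 |I1  (prefer integral on I1)
β2 |I2  (I2: I, integral causality)
β5 |J1  (C1 integral (e out))
β0 |R1  (0-jn J1 has e-setter on 5)

bond 0 stroke at R1
bond 1 stroke at I1
bond 2 stroke at I2
bond 3 stroke at Sf1
bond 4 stroke at Sf2
bond 5 stroke at J1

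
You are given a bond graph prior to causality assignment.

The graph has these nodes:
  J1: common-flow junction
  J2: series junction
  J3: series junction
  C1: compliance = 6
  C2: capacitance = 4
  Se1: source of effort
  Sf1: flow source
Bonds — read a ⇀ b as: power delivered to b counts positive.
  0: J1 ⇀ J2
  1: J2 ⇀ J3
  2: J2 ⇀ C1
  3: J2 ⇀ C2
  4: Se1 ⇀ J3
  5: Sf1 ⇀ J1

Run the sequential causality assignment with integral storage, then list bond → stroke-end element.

b0 |J1
b1 |J2
b2 |J2
b3 |J2
b4 |J3
b5 |Sf1

bond 4 |J3  (Se1: effort source, stroke at far end)
bond 5 |Sf1  (source Sf1 imposes f)
bond 0 |J1  (J1: bond 5 brought flow, rest push out)
bond 1 |J2  (common-f at J2 fixed by 0)
bond 2 |J2  (J2: bond 0 brought flow, rest push out)
bond 3 |J2  (common-f at J2 fixed by 0)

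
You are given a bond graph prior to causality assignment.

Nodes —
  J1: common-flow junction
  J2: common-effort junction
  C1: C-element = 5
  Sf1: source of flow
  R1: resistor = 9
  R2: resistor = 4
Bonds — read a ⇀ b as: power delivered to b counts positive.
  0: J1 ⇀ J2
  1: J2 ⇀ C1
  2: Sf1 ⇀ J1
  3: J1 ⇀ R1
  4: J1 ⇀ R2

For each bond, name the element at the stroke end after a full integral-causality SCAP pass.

bond 0 →J1
bond 1 →J2
bond 2 →Sf1
bond 3 →J1
bond 4 →J1

bond 2 |Sf1  (Sf1: flow source, stroke at near end)
bond 0 |J1  (common-f at J1 fixed by 2)
bond 3 |J1  (1-jn J1 has f-setter on 2)
bond 4 |J1  (common-f at J1 fixed by 2)
bond 1 |J2  (only one effort-in slot at J2)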